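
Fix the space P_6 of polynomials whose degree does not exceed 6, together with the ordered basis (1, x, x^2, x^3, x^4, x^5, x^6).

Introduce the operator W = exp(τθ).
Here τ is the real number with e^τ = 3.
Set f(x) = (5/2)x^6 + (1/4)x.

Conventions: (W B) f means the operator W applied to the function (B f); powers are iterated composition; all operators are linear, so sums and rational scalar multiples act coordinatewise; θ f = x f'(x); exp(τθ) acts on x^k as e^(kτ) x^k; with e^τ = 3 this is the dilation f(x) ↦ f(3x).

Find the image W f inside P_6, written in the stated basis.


the result is g(x) = (3645/2)x^6 + (3/4)x

exp(τθ) x^k = e^(kτ) x^k; with e^τ = 3 this sends x^k to 3^k x^k
x ↦ 3 x
x^6 ↦ 729 x^6
applying this coordinatewise to f: exp(τθ) f = (3645/2)x^6 + (3/4)x


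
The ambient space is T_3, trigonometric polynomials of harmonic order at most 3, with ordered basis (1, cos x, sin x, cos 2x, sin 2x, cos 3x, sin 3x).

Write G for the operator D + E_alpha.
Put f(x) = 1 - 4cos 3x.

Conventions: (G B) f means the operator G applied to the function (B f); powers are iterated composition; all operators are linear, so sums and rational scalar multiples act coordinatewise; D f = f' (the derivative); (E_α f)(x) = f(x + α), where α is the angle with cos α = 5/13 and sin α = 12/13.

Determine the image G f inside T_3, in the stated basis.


D f = 12sin 3x
E_alpha f = 1 + (8140/2197)cos 3x - (3312/2197)sin 3x
(D + E_alpha) f = 1 + (8140/2197)cos 3x + (23052/2197)sin 3x

the image equals g(x) = 1 + (8140/2197)cos 3x + (23052/2197)sin 3x


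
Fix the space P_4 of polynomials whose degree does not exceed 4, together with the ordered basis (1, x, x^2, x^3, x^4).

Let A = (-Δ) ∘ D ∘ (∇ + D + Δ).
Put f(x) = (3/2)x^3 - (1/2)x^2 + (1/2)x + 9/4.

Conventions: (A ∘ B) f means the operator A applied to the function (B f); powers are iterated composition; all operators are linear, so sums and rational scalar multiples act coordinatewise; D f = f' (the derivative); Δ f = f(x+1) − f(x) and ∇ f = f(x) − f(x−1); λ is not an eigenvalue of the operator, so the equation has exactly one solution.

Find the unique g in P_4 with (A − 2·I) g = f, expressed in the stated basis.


g(x) = -(3/4)x^3 + (1/4)x^2 - (1/4)x + 45/8

write g with unknown coordinates in the stated basis and equate coefficients in (A − 2·I) g = f
solving from the highest basis element down gives g = -(3/4)x^3 + (1/4)x^2 - (1/4)x + 45/8
check: A g = 27/2
so A g − 2·g = (3/2)x^3 - (1/2)x^2 + (1/2)x + 9/4 = f ✓


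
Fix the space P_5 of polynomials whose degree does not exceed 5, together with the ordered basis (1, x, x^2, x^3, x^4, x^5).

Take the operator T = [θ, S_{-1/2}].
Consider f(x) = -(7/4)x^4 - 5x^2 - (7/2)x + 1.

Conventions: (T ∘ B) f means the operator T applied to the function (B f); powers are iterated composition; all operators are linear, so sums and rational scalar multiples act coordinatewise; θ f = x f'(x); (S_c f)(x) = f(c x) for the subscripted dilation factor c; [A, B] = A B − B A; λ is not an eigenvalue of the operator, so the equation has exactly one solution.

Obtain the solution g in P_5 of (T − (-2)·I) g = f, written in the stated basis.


write g with unknown coordinates in the stated basis and equate coefficients in (T − (-2)·I) g = f
solving from the highest basis element down gives g = -(7/8)x^4 - (5/2)x^2 - (7/4)x + 1/2
check: T g = 0
so T g − (-2)·g = -(7/4)x^4 - 5x^2 - (7/2)x + 1 = f ✓

g(x) = -(7/8)x^4 - (5/2)x^2 - (7/4)x + 1/2


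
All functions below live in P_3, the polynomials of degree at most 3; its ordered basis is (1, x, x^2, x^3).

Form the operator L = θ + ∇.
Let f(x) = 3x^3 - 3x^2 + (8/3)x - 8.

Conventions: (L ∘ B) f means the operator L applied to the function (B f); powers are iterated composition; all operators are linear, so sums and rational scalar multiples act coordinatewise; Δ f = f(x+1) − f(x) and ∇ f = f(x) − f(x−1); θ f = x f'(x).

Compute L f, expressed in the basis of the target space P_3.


g(x) = 9x^3 + 3x^2 - (37/3)x + 26/3

θ f = 9x^3 - 6x^2 + (8/3)x
∇ f = 9x^2 - 15x + 26/3
(θ + ∇) f = 9x^3 + 3x^2 - (37/3)x + 26/3


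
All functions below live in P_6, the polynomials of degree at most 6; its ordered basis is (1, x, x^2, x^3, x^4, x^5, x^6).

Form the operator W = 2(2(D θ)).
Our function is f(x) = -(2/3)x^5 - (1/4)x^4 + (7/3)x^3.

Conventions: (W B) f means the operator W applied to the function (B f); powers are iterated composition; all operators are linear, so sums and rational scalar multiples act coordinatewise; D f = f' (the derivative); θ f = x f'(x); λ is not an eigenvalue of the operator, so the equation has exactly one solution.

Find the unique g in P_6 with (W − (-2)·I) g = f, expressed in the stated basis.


the result is g(x) = -(1/3)x^5 + (397/24)x^4 - (3169/6)x^3 + 9507x^2 - 76056x + 152112

write g with unknown coordinates in the stated basis and equate coefficients in (W − (-2)·I) g = f
solving from the highest basis element down gives g = -(1/3)x^5 + (397/24)x^4 - (3169/6)x^3 + 9507x^2 - 76056x + 152112
check: W g = -(100/3)x^4 + (3176/3)x^3 - 19014x^2 + 152112x - 304224
so W g − (-2)·g = -(2/3)x^5 - (1/4)x^4 + (7/3)x^3 = f ✓


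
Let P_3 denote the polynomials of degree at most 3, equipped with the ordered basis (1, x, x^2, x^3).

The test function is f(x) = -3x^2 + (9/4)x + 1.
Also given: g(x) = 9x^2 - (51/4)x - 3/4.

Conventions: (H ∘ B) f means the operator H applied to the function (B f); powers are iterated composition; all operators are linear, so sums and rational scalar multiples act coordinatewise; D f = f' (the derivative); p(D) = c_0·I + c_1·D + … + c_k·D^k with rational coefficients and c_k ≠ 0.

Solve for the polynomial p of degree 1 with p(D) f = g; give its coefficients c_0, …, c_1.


D^0 f = -3x^2 + (9/4)x + 1
D^1 f = -6x + 9/4
matching coefficients of g against c_0 f + c_1 Df + … from the top degree down determines the c_i
solution: c_0 = -3, c_1 = 1

p(D) = -3·I + D, i.e. c_0 = -3, c_1 = 1


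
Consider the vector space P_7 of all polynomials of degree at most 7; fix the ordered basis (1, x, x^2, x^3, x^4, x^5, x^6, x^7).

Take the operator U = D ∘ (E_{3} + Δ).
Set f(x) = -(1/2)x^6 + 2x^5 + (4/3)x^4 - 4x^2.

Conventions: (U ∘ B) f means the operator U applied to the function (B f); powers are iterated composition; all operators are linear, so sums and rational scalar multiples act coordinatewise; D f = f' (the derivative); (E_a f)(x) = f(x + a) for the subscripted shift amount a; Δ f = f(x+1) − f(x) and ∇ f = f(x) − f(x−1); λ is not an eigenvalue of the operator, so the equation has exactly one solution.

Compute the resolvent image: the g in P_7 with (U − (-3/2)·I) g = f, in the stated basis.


write g with unknown coordinates in the stated basis and equate coefficients in (U − (-3/2)·I) g = f
solving from the highest basis element down gives g = -(1/3)x^6 + (8/3)x^5 + (56/3)x^4 - (176/3)x^3 - (1928/3)x^2 - (440/3)x + 8704/3
check: U g = -2x^5 - (80/3)x^4 + 88x^3 + 960x^2 + 220x - 4352
so U g − (-3/2)·g = -(1/2)x^6 + 2x^5 + (4/3)x^4 - 4x^2 = f ✓

g(x) = -(1/3)x^6 + (8/3)x^5 + (56/3)x^4 - (176/3)x^3 - (1928/3)x^2 - (440/3)x + 8704/3


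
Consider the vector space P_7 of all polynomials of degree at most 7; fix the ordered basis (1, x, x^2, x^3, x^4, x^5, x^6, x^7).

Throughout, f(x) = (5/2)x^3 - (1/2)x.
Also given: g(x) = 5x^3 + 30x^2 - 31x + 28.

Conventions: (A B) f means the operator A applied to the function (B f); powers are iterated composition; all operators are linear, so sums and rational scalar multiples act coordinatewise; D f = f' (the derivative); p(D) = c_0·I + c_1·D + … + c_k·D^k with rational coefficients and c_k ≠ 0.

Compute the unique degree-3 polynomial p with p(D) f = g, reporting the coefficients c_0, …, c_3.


c_0 = 2, c_1 = 4, c_2 = -2, c_3 = 2

D^0 f = (5/2)x^3 - (1/2)x
D^1 f = (15/2)x^2 - 1/2
D^2 f = 15x
D^3 f = 15
matching coefficients of g against c_0 f + c_1 Df + … from the top degree down determines the c_i
solution: c_0 = 2, c_1 = 4, c_2 = -2, c_3 = 2


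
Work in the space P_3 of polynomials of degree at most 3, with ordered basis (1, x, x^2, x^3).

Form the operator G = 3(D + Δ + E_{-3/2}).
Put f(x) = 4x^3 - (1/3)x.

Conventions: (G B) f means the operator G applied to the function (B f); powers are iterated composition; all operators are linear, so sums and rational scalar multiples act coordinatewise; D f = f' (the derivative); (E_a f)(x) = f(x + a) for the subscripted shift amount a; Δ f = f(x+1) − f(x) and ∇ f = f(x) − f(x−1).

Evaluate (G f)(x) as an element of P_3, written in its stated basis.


D f = 12x^2 - 1/3
Δ f = 12x^2 + 12x + 11/3
E_{-3/2} f = 4x^3 - 18x^2 + (80/3)x - 13
(D + Δ + E_{-3/2}) f = 4x^3 + 6x^2 + (116/3)x - 29/3
(3(D + Δ + E_{-3/2})) f = 12x^3 + 18x^2 + 116x - 29

g(x) = 12x^3 + 18x^2 + 116x - 29


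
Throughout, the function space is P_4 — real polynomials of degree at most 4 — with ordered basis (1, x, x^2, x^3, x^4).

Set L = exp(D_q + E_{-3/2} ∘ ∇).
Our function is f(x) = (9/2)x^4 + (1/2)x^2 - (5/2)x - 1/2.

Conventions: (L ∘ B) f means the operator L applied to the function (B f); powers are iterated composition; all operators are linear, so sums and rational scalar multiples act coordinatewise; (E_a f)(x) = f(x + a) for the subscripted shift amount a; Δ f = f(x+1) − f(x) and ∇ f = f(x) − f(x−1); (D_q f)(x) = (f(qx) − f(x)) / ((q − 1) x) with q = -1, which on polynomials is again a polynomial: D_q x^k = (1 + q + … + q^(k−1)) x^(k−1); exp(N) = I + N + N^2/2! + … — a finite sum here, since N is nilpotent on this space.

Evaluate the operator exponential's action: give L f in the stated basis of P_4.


the result is g(x) = (9/2)x^4 + 18x^3 - (143/2)x^2 + 27x + 829/4

order-1 term: 18x^3 - 108x^2 + (443/2)x - 160
order-2 term: 36x^2 - 216x + 2191/4
order-3 term: 24x - 192
order-4 term: 12
the series for exp(D_q + E_{-3/2} ∘ ∇) f terminates at order 4
exp(D_q + E_{-3/2} ∘ ∇) f = (9/2)x^4 + 18x^3 - (143/2)x^2 + 27x + 829/4


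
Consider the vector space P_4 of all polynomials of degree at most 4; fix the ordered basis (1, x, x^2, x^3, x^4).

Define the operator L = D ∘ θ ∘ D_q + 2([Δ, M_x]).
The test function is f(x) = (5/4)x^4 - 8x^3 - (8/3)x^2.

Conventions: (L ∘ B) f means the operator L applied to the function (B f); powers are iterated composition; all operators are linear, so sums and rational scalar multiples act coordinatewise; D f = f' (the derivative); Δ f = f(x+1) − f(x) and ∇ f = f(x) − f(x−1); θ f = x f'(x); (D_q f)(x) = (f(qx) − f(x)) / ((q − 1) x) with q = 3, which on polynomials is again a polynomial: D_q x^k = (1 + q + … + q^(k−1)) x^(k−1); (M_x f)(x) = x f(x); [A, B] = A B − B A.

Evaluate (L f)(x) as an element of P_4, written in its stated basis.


g(x) = (5/2)x^4 - 6x^3 + (1235/3)x^2 - (1394/3)x - 59/2

D_q f = 50x^3 - 104x^2 - (32/3)x
θ D_q f = 150x^3 - 208x^2 - (32/3)x
D θ D_q f = 450x^2 - 416x - 32/3
M_x f = (5/4)x^5 - 8x^4 - (8/3)x^3
Δ M_x f = (25/4)x^4 - (39/2)x^3 - (87/2)x^2 - (135/4)x - 113/12
Δ f = 5x^3 - (33/2)x^2 - (73/3)x - 113/12
M_x Δ f = 5x^4 - (33/2)x^3 - (73/3)x^2 - (113/12)x
[Δ, M_x] f = (5/4)x^4 - 3x^3 - (115/6)x^2 - (73/3)x - 113/12
(2([Δ, M_x])) f = (5/2)x^4 - 6x^3 - (115/3)x^2 - (146/3)x - 113/6
(D ∘ θ ∘ D_q + 2([Δ, M_x])) f = (5/2)x^4 - 6x^3 + (1235/3)x^2 - (1394/3)x - 59/2


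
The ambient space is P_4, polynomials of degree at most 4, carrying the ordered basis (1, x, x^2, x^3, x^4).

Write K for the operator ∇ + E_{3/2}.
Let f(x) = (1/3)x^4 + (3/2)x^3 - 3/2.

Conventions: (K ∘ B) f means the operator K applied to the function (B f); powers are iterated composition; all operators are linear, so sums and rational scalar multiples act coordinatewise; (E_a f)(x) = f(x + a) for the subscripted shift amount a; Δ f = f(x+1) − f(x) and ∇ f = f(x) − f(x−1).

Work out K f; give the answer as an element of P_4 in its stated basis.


∇ f = (4/3)x^3 + (5/2)x^2 - (19/6)x + 7/6
E_{3/2} f = (1/3)x^4 + (7/2)x^3 + (45/4)x^2 + (117/8)x + 21/4
(∇ + E_{3/2}) f = (1/3)x^4 + (29/6)x^3 + (55/4)x^2 + (275/24)x + 77/12

g(x) = (1/3)x^4 + (29/6)x^3 + (55/4)x^2 + (275/24)x + 77/12


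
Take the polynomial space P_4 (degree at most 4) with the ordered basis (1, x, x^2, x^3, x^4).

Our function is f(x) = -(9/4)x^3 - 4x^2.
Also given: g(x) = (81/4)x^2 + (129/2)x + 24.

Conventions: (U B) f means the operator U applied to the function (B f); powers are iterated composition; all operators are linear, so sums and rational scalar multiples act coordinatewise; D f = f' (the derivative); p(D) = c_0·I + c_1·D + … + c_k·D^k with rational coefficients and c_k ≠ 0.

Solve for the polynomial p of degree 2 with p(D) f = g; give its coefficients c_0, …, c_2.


D^0 f = -(9/4)x^3 - 4x^2
D^1 f = -(27/4)x^2 - 8x
D^2 f = -(27/2)x - 8
matching coefficients of g against c_0 f + c_1 Df + … from the top degree down determines the c_i
solution: c_0 = 0, c_1 = -3, c_2 = -3

c_0 = 0, c_1 = -3, c_2 = -3


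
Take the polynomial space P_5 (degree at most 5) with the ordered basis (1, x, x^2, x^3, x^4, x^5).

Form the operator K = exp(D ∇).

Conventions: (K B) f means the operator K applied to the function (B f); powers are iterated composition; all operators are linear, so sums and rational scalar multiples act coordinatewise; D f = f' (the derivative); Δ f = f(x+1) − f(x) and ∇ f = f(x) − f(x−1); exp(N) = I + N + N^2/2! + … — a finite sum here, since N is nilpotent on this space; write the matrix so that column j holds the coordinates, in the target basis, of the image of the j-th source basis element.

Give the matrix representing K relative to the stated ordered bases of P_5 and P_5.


image of 1: 1
image of x: x
image of x^2: x^2 + 2
image of x^3: x^3 + 6x - 3
image of x^4: x^4 + 12x^2 - 12x + 16
image of x^5: x^5 + 20x^3 - 30x^2 + 80x - 65
each image's coordinates form column j of the matrix

the matrix is [[1, 0, 2, -3, 16, -65]; [0, 1, 0, 6, -12, 80]; [0, 0, 1, 0, 12, -30]; [0, 0, 0, 1, 0, 20]; [0, 0, 0, 0, 1, 0]; [0, 0, 0, 0, 0, 1]] (rows listed top to bottom)


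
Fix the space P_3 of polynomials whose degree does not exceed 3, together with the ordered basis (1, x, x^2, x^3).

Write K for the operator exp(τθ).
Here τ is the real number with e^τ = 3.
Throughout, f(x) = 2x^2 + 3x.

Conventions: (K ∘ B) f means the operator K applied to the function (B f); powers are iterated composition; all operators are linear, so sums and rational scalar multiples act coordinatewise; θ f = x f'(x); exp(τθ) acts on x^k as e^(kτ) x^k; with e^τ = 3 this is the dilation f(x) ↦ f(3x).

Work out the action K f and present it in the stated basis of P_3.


exp(τθ) x^k = e^(kτ) x^k; with e^τ = 3 this sends x^k to 3^k x^k
x ↦ 3 x
x^2 ↦ 9 x^2
applying this coordinatewise to f: exp(τθ) f = 18x^2 + 9x

g(x) = 18x^2 + 9x


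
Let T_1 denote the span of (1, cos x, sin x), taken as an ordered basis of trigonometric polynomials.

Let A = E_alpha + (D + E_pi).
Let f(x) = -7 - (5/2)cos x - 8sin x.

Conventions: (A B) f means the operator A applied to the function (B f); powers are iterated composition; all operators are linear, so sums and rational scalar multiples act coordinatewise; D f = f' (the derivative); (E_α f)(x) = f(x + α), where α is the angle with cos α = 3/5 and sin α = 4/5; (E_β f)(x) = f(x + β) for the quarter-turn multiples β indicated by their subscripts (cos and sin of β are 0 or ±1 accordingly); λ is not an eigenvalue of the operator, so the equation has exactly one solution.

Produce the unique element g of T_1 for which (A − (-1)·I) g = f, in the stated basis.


write g with unknown coordinates in the stated basis and equate coefficients in (A − (-1)·I) g = f
solving from the highest basis element down gives g = -7/3 + (43/12)cos x - (31/12)sin x
check: A g = -14/3 - (73/12)cos x - (65/12)sin x
so A g − (-1)·g = -7 - (5/2)cos x - 8sin x = f ✓

the result is g(x) = -7/3 + (43/12)cos x - (31/12)sin x


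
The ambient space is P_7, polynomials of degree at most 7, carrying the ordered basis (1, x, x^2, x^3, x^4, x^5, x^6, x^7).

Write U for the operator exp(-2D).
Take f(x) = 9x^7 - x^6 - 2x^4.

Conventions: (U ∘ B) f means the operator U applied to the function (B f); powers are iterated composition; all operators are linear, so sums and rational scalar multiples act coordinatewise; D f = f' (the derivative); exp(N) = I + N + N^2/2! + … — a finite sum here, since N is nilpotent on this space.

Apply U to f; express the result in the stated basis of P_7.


order-1 term: -126x^6 + 12x^5 + 16x^3
order-2 term: 756x^5 - 60x^4 - 48x^2
order-3 term: -2520x^4 + 160x^3 + 64x
order-4 term: 5040x^3 - 240x^2 - 32
order-5 term: -6048x^2 + 192x
order-6 term: 4032x - 64
order-7 term: -1152
the series for exp(-2D) f terminates at order 7
exp(-2D) f = 9x^7 - 127x^6 + 768x^5 - 2582x^4 + 5216x^3 - 6336x^2 + 4288x - 1248

g(x) = 9x^7 - 127x^6 + 768x^5 - 2582x^4 + 5216x^3 - 6336x^2 + 4288x - 1248


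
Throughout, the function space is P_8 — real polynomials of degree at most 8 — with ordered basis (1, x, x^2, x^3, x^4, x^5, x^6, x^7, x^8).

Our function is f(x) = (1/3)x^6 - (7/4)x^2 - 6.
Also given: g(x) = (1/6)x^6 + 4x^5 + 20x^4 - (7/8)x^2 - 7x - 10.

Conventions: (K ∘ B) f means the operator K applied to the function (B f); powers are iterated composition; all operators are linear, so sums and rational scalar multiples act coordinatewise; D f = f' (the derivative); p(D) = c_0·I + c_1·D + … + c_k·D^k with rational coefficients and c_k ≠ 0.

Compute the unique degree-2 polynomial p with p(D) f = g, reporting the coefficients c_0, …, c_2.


p(D) = (1/2)·I + 2·D + 2·D^2, i.e. c_0 = 1/2, c_1 = 2, c_2 = 2

D^0 f = (1/3)x^6 - (7/4)x^2 - 6
D^1 f = 2x^5 - (7/2)x
D^2 f = 10x^4 - 7/2
matching coefficients of g against c_0 f + c_1 Df + … from the top degree down determines the c_i
solution: c_0 = 1/2, c_1 = 2, c_2 = 2


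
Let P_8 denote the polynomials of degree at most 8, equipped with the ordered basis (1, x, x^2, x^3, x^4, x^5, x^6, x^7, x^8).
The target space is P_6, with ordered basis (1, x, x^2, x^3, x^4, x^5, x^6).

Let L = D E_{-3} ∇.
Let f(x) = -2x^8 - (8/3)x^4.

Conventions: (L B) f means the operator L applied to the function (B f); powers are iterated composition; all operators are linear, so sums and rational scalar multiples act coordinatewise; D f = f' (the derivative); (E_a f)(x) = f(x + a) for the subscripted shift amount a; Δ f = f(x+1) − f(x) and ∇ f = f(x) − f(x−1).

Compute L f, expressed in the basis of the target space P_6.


∇ f = -16x^7 + 56x^6 - 112x^5 + 140x^4 - (368/3)x^3 + 72x^2 - (80/3)x + 14/3
E_{-3} ∇ f = -16x^7 + 392x^6 - 4144x^5 + 24500x^4 - (262448/3)x^3 + 188664x^2 - (682640/3)x + 355250/3
D E_{-3} ∇ f = -112x^6 + 2352x^5 - 20720x^4 + 98000x^3 - 262448x^2 + 377328x - 682640/3

the result is g(x) = -112x^6 + 2352x^5 - 20720x^4 + 98000x^3 - 262448x^2 + 377328x - 682640/3


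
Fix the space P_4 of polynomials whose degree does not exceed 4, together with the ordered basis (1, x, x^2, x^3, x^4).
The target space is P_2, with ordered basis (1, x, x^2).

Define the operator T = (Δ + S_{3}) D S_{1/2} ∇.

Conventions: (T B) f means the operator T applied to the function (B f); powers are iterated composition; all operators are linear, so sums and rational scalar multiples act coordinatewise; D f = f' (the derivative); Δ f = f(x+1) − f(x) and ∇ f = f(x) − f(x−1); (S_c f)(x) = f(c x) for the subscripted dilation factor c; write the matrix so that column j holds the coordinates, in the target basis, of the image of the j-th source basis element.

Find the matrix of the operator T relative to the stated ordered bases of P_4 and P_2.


the matrix is [[0, 0, 1, 0, 1/2]; [0, 0, 0, 9/2, -6]; [0, 0, 0, 0, 27/2]] (rows listed top to bottom)

image of 1: 0
image of x: 0
image of x^2: 1
image of x^3: (9/2)x
image of x^4: (27/2)x^2 - 6x + 1/2
each image's coordinates form column j of the matrix


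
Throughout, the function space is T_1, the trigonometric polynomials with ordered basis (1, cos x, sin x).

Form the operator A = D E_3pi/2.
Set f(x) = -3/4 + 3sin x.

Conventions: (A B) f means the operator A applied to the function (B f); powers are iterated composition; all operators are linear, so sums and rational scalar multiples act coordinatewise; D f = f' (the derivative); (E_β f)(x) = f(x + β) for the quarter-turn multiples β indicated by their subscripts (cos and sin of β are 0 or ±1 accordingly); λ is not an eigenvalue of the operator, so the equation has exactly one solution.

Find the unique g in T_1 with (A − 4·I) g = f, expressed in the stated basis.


write g with unknown coordinates in the stated basis and equate coefficients in (A − 4·I) g = f
solving from the highest basis element down gives g = 3/16 - sin x
check: A g = -sin x
so A g − 4·g = -3/4 + 3sin x = f ✓

the result is g(x) = 3/16 - sin x


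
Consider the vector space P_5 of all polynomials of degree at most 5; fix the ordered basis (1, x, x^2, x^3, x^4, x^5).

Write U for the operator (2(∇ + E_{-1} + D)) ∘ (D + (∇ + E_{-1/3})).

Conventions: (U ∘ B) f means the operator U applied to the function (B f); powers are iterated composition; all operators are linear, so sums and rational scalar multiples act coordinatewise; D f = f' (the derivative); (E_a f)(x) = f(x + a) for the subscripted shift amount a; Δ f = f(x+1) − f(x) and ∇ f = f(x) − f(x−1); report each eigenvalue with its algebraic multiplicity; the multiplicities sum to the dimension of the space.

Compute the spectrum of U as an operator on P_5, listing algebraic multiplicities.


image of 1: 2
image of x: 2x + 16/3
image of x^2: 2x^2 + (32/3)x + 44/9
image of x^3: 2x^3 + 16x^2 + (44/3)x - 92/27
image of x^4: 2x^4 + (64/3)x^3 + (88/3)x^2 - (368/27)x + 464/81
image of x^5: 2x^5 + (80/3)x^4 + (440/9)x^3 - (920/27)x^2 + (2320/81)x - 1916/243
the matrix is upper triangular; its diagonal is (2, 2, 2, 2, 2, 2)
for a triangular matrix the eigenvalues are the diagonal entries, with algebraic multiplicity their repetition count

λ = 2 (multiplicity 6)


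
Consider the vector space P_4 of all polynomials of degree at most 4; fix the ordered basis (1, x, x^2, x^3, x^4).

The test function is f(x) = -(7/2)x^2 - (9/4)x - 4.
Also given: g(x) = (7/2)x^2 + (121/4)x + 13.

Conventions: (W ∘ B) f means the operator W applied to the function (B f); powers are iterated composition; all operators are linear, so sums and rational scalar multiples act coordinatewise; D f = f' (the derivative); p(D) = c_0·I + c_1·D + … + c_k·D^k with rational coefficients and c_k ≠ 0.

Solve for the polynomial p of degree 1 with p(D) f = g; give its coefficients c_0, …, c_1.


c_0 = -1, c_1 = -4

D^0 f = -(7/2)x^2 - (9/4)x - 4
D^1 f = -7x - 9/4
matching coefficients of g against c_0 f + c_1 Df + … from the top degree down determines the c_i
solution: c_0 = -1, c_1 = -4


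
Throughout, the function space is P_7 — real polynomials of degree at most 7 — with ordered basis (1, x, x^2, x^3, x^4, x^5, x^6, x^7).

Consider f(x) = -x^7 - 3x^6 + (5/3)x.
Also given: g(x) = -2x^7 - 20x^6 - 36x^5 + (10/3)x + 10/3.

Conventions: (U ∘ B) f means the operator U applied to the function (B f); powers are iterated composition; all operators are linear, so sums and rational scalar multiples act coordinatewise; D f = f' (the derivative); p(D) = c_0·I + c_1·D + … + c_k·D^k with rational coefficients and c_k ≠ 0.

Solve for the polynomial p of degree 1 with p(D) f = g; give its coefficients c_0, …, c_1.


p(D) = 2·I + 2·D, i.e. c_0 = 2, c_1 = 2

D^0 f = -x^7 - 3x^6 + (5/3)x
D^1 f = -7x^6 - 18x^5 + 5/3
matching coefficients of g against c_0 f + c_1 Df + … from the top degree down determines the c_i
solution: c_0 = 2, c_1 = 2


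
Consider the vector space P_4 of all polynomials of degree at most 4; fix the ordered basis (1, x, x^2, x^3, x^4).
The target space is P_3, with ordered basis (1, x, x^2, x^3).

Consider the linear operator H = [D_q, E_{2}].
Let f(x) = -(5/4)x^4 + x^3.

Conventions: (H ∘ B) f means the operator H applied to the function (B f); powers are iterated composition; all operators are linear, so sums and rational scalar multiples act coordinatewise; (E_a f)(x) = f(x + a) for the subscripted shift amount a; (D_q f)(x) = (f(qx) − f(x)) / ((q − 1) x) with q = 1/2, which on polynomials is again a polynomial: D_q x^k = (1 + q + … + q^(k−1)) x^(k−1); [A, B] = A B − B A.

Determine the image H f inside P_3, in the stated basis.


the image equals g(x) = -(55/16)x^2 - (119/8)x - 65/4

E_{2} f = -(5/4)x^4 - 9x^3 - 24x^2 - 28x - 12
D_q E_{2} f = -(75/32)x^3 - (63/4)x^2 - 36x - 28
D_q f = -(75/32)x^3 + (7/4)x^2
E_{2} D_q f = -(75/32)x^3 - (197/16)x^2 - (169/8)x - 47/4
[D_q, E_{2}] f = -(55/16)x^2 - (119/8)x - 65/4


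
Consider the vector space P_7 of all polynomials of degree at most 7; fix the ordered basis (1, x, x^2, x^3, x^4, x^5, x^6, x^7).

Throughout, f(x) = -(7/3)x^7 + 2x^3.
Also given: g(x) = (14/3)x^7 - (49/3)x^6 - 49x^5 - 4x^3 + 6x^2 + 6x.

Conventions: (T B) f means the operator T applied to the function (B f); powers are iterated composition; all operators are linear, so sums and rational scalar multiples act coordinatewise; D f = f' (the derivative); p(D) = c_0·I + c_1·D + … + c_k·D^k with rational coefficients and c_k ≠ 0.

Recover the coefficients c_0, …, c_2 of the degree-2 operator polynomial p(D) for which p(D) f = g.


D^0 f = -(7/3)x^7 + 2x^3
D^1 f = -(49/3)x^6 + 6x^2
D^2 f = -98x^5 + 12x
matching coefficients of g against c_0 f + c_1 Df + … from the top degree down determines the c_i
solution: c_0 = -2, c_1 = 1, c_2 = 1/2

p(D) = -2·I + D + (1/2)·D^2, i.e. c_0 = -2, c_1 = 1, c_2 = 1/2


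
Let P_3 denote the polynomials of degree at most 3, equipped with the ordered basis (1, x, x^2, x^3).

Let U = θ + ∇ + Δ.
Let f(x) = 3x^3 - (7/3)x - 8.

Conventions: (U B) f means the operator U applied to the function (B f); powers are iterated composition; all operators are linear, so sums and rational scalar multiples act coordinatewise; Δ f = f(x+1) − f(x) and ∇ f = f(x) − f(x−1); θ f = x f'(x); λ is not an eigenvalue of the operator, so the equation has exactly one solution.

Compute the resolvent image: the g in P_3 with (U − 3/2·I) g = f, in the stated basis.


the image equals g(x) = 2x^3 - 24x^2 - (562/3)x - 2176/9

write g with unknown coordinates in the stated basis and equate coefficients in (U − 3/2·I) g = f
solving from the highest basis element down gives g = 2x^3 - 24x^2 - (562/3)x - 2176/9
check: U g = 6x^3 - 36x^2 - (850/3)x - 1112/3
so U g − 3/2·g = 3x^3 - (7/3)x - 8 = f ✓


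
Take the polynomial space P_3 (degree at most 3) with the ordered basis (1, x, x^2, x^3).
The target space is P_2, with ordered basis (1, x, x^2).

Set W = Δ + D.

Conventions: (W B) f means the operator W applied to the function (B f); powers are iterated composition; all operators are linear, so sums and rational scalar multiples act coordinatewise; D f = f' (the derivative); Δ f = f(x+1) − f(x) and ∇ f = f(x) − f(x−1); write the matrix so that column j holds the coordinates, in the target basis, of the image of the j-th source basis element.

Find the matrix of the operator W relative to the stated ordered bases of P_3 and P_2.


image of 1: 0
image of x: 2
image of x^2: 4x + 1
image of x^3: 6x^2 + 3x + 1
each image's coordinates form column j of the matrix

the matrix is [[0, 2, 1, 1]; [0, 0, 4, 3]; [0, 0, 0, 6]] (rows listed top to bottom)


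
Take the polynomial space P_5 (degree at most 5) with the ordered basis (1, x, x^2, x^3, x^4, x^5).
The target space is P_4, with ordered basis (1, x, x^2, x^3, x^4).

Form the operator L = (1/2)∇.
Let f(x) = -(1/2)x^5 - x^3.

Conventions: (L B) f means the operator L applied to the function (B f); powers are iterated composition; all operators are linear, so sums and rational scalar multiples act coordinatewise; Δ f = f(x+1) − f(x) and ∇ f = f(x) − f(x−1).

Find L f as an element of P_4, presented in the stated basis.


∇ f = -(5/2)x^4 + 5x^3 - 8x^2 + (11/2)x - 3/2
((1/2)∇) f = -(5/4)x^4 + (5/2)x^3 - 4x^2 + (11/4)x - 3/4

the result is g(x) = -(5/4)x^4 + (5/2)x^3 - 4x^2 + (11/4)x - 3/4


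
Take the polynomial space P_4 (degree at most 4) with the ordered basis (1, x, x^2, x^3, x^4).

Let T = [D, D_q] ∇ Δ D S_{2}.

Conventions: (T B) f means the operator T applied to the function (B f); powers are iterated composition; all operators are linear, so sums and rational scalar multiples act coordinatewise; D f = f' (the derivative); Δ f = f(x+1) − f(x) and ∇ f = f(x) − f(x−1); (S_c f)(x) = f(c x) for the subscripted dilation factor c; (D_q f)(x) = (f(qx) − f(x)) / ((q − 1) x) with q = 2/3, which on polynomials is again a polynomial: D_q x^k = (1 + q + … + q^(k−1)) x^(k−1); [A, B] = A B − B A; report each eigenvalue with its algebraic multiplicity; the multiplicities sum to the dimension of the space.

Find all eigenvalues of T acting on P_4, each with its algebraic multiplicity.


image of 1: 0
image of x: 0
image of x^2: 0
image of x^3: 0
image of x^4: 0
the matrix is upper triangular; its diagonal is (0, 0, 0, 0, 0)
for a triangular matrix the eigenvalues are the diagonal entries, with algebraic multiplicity their repetition count

λ = 0 (multiplicity 5)


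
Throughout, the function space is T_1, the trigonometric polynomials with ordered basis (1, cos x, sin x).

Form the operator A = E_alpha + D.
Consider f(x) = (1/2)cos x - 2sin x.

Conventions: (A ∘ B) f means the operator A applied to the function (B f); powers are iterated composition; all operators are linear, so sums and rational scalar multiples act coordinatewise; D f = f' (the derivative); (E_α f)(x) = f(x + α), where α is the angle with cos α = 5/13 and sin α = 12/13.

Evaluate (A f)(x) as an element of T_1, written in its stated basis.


the result is g(x) = -(95/26)cos x - (45/26)sin x

E_alpha f = -(43/26)cos x - (16/13)sin x
D f = -2cos x - (1/2)sin x
(E_alpha + D) f = -(95/26)cos x - (45/26)sin x


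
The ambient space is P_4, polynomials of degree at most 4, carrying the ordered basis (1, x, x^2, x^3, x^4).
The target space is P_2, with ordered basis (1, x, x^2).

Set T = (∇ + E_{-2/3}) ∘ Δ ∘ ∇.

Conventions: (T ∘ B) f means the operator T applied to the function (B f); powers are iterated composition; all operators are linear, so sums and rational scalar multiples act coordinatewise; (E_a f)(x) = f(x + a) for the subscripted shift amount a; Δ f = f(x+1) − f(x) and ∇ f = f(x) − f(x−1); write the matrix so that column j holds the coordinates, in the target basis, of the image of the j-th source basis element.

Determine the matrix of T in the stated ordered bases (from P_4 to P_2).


the matrix is [[0, 0, 2, 2, -14/3]; [0, 0, 0, 6, 8]; [0, 0, 0, 0, 12]] (rows listed top to bottom)

image of 1: 0
image of x: 0
image of x^2: 2
image of x^3: 6x + 2
image of x^4: 12x^2 + 8x - 14/3
each image's coordinates form column j of the matrix


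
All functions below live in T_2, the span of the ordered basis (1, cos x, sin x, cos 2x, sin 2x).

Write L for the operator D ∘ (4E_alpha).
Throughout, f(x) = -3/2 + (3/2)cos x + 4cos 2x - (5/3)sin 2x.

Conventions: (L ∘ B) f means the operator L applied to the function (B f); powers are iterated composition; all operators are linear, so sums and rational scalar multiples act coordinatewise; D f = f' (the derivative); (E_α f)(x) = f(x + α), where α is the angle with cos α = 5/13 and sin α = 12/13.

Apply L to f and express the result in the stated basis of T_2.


the image equals g(x) = -(72/13)cos x - (30/13)sin x - (40/3)cos 2x + 32sin 2x

E_alpha f = -3/2 + (15/26)cos x - (18/13)sin x - 4cos 2x - (5/3)sin 2x
(4E_alpha) f = -6 + (30/13)cos x - (72/13)sin x - 16cos 2x - (20/3)sin 2x
D (4E_alpha) f = -(72/13)cos x - (30/13)sin x - (40/3)cos 2x + 32sin 2x


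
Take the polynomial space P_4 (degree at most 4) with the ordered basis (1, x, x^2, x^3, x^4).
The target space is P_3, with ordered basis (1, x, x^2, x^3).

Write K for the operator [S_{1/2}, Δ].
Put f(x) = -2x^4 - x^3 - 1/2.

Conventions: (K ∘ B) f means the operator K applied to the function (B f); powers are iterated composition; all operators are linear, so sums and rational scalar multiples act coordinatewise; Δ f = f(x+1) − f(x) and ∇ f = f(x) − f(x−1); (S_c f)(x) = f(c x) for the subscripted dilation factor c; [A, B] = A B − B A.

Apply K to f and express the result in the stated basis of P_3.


the image equals g(x) = -(1/2)x^3 - (21/8)x^2 - (37/8)x - 11/4

Δ f = -8x^3 - 15x^2 - 11x - 3
S_{1/2} Δ f = -x^3 - (15/4)x^2 - (11/2)x - 3
S_{1/2} f = -(1/8)x^4 - (1/8)x^3 - 1/2
Δ S_{1/2} f = -(1/2)x^3 - (9/8)x^2 - (7/8)x - 1/4
[S_{1/2}, Δ] f = -(1/2)x^3 - (21/8)x^2 - (37/8)x - 11/4


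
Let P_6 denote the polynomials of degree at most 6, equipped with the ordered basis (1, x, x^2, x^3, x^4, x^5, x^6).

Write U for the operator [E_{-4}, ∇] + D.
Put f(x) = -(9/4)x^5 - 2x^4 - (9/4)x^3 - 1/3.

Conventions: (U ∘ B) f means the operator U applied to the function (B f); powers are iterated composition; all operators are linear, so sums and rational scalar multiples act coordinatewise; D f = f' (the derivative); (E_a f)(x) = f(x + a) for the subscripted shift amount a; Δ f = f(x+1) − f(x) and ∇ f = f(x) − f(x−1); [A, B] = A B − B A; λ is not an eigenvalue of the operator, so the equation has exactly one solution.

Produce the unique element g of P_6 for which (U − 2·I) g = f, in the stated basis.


write g with unknown coordinates in the stated basis and equate coefficients in (U − 2·I) g = f
solving from the highest basis element down gives g = (9/8)x^5 + (61/16)x^4 + (35/4)x^3 + (105/8)x^2 + (105/8)x + 323/48
check: U g = (45/8)x^4 + (61/4)x^3 + (105/4)x^2 + (105/4)x + 105/8
so U g − 2·g = -(9/4)x^5 - 2x^4 - (9/4)x^3 - 1/3 = f ✓

g(x) = (9/8)x^5 + (61/16)x^4 + (35/4)x^3 + (105/8)x^2 + (105/8)x + 323/48


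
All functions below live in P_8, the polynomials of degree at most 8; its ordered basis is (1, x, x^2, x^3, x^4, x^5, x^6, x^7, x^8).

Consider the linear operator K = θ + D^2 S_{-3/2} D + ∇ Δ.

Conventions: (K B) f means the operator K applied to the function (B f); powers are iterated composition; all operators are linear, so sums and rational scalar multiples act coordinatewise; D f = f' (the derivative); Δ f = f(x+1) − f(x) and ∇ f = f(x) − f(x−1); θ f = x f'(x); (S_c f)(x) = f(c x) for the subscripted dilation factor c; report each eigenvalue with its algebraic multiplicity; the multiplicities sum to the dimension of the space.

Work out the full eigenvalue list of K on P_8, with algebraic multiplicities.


image of 1: 0
image of x: x
image of x^2: 2x^2 + 2
image of x^3: 3x^3 + 6x + 27/2
image of x^4: 4x^4 + 12x^2 - 81x + 2
image of x^5: 5x^5 + 20x^3 + (1215/4)x^2 + 10x
image of x^6: 6x^6 + 30x^4 - (3645/4)x^3 + 30x^2 + 2
image of x^7: 7x^7 + 42x^5 + (76545/32)x^4 + 70x^3 + 14x
image of x^8: 8x^8 + 56x^6 - (45927/8)x^5 + 140x^4 + 56x^2 + 2
the matrix is upper triangular; its diagonal is (0, 1, 2, 3, 4, 5, 6, 7, 8)
for a triangular matrix the eigenvalues are the diagonal entries, with algebraic multiplicity their repetition count

λ = 0 (multiplicity 1), λ = 1 (multiplicity 1), λ = 2 (multiplicity 1), λ = 3 (multiplicity 1), λ = 4 (multiplicity 1), λ = 5 (multiplicity 1), λ = 6 (multiplicity 1), λ = 7 (multiplicity 1), λ = 8 (multiplicity 1)


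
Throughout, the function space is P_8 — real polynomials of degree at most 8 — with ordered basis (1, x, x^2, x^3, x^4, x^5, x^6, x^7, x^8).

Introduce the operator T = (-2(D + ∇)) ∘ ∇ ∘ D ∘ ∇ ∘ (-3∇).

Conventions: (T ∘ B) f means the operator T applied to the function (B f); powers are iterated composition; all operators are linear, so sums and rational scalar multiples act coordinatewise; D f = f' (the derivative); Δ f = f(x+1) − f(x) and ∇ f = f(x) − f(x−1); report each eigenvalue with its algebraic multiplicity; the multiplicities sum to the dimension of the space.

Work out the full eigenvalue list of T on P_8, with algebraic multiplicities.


λ = 0 (multiplicity 9)

image of 1: 0
image of x: 0
image of x^2: 0
image of x^3: 0
image of x^4: 0
image of x^5: 1440
image of x^6: 8640x - 15120
image of x^7: 30240x^2 - 105840x + 103320
image of x^8: 80640x^3 - 423360x^2 + 826560x - 584640
the matrix is upper triangular; its diagonal is (0, 0, 0, 0, 0, 0, 0, 0, 0)
for a triangular matrix the eigenvalues are the diagonal entries, with algebraic multiplicity their repetition count


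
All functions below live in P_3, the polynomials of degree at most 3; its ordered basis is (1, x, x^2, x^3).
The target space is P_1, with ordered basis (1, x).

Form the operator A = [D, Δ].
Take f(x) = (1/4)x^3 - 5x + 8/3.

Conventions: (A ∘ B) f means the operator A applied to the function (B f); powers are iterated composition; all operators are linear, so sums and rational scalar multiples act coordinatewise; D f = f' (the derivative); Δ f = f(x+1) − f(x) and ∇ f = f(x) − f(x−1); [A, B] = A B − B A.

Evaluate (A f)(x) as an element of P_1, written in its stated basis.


Δ f = (3/4)x^2 + (3/4)x - 19/4
D Δ f = (3/2)x + 3/4
D f = (3/4)x^2 - 5
Δ D f = (3/2)x + 3/4
[D, Δ] f = 0

the result is g(x) = 0


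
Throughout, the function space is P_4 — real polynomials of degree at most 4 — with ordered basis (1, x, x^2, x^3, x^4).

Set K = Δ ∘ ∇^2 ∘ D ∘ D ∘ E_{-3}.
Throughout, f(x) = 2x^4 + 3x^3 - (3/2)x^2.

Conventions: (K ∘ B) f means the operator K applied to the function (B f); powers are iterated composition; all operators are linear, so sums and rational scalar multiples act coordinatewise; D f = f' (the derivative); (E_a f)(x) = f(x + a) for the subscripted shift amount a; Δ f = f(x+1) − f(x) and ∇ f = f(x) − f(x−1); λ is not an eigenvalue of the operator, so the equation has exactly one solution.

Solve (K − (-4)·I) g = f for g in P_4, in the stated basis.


write g with unknown coordinates in the stated basis and equate coefficients in (K − (-4)·I) g = f
solving from the highest basis element down gives g = (1/2)x^4 + (3/4)x^3 - (3/8)x^2
check: K g = 0
so K g − (-4)·g = 2x^4 + 3x^3 - (3/2)x^2 = f ✓

g(x) = (1/2)x^4 + (3/4)x^3 - (3/8)x^2


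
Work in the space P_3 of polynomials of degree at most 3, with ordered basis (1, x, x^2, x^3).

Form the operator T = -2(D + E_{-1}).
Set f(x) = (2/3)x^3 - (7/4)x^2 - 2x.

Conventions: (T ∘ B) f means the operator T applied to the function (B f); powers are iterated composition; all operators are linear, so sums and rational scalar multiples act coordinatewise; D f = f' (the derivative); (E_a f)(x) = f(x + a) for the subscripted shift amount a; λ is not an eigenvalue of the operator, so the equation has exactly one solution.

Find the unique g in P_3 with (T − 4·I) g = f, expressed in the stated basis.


write g with unknown coordinates in the stated basis and equate coefficients in (T − 4·I) g = f
solving from the highest basis element down gives g = -(1/9)x^3 + (7/24)x^2 + (4/9)x - 29/216
check: T g = (2/9)x^3 - (7/12)x^2 - (2/9)x - 29/54
so T g − 4·g = (2/3)x^3 - (7/4)x^2 - 2x = f ✓

g(x) = -(1/9)x^3 + (7/24)x^2 + (4/9)x - 29/216


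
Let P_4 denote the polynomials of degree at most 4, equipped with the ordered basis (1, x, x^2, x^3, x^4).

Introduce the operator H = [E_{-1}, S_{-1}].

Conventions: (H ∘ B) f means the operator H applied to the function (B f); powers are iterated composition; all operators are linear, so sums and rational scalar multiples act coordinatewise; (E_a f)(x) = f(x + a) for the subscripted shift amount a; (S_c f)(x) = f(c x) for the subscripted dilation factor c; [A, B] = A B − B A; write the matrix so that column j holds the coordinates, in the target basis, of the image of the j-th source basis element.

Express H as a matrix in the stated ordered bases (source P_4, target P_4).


the matrix is [[0, 2, 0, 2, 0]; [0, 0, -4, 0, -8]; [0, 0, 0, 6, 0]; [0, 0, 0, 0, -8]; [0, 0, 0, 0, 0]] (rows listed top to bottom)

image of 1: 0
image of x: 2
image of x^2: -4x
image of x^3: 6x^2 + 2
image of x^4: -8x^3 - 8x
each image's coordinates form column j of the matrix
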